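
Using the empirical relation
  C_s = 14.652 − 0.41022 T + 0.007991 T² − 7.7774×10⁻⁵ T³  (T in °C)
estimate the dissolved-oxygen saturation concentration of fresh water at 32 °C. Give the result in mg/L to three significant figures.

C_s ≈ 7.16 mg/L

C_s = 14.652 − 0.41022×32 + 0.007991×32² − 7.7774×10⁻⁵×32³ = 7.159 mg/L.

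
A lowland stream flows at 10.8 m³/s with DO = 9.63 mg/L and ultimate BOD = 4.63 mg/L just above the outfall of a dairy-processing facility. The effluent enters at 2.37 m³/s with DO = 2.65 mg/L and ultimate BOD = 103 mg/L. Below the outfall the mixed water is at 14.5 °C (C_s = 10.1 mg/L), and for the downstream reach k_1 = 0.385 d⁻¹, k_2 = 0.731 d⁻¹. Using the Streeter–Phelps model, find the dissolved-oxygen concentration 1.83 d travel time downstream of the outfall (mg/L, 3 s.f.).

DO ≈ 3.88 mg/L

Mixed DO = (10.8×9.63 + 2.37×2.65)/(10.8+2.37) = 110.3/13.17 = 8.374 mg/L.
Mixed L₀ = (10.8×4.63 + 2.37×103)/(13.17) = 294.1/13.17 = 22.33 mg/L.
Initial deficit D₀ = C_s − DO₀ = 10.1 − 8.374 = 1.726 mg/L.
D(1.83) = [0.385×22.33/(0.731−0.385)](e^(−0.385×1.83) − e^(−0.731×1.83)) + 1.726 e^(−0.731×1.83)
= 24.85 × (0.4943 − 0.2624) + 1.726 × 0.2624 = 6.215 mg/L.
DO = 10.1 − 6.215 = 3.885 mg/L.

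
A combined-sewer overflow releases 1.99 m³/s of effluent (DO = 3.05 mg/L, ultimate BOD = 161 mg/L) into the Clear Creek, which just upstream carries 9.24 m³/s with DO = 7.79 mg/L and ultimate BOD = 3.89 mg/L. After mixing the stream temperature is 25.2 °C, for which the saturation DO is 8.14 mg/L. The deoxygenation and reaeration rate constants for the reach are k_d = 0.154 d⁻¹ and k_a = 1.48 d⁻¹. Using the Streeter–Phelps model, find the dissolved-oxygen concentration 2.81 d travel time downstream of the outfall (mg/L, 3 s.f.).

Mixed DO = (9.24×7.79 + 1.99×3.05)/(9.24+1.99) = 78.05/11.23 = 6.950 mg/L.
Mixed L₀ = (9.24×3.89 + 1.99×161)/(11.23) = 356.3/11.23 = 31.73 mg/L.
Initial deficit D₀ = C_s − DO₀ = 8.14 − 6.950 = 1.190 mg/L.
D(2.81) = [0.154×31.73/(1.48−0.154)](e^(−0.154×2.81) − e^(−1.48×2.81)) + 1.190 e^(−1.48×2.81)
= 3.685 × (0.6487 − 0.01563) + 1.190 × 0.01563 = 2.352 mg/L.
DO = 8.14 − 2.352 = 5.788 mg/L.

DO ≈ 5.79 mg/L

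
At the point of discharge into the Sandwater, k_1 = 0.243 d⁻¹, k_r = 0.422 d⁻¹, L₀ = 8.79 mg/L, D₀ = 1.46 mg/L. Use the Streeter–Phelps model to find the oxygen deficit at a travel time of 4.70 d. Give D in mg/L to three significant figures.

D ≈ 2.37 mg/L

k_1 L₀/(k_r−k_1) = 0.243×8.79/(0.422−0.243) = 2.136/0.1790 = 11.93 mg/L.
e^(−k_1 t) = e^(−0.243×4.700) = 0.3191; e^(−k_r t) = e^(−0.422×4.700) = 0.1376.
D = 11.93 × (0.3191 − 0.1376) + 1.46 × 0.1376 = 2.166 + 0.2009 = 2.367 mg/L.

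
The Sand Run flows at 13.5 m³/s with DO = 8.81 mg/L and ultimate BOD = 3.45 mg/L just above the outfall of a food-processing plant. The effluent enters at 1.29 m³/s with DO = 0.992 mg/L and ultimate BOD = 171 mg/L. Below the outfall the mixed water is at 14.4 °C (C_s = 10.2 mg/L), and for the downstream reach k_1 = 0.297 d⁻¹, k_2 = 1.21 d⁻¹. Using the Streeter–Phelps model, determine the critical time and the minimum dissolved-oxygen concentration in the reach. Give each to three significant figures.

Mixed DO = (13.5×8.81 + 1.29×0.992)/(13.5+1.29) = 120.2/14.79 = 8.128 mg/L.
Mixed L₀ = (13.5×3.45 + 1.29×171)/(14.79) = 267.2/14.79 = 18.06 mg/L.
Initial deficit D₀ = C_s − DO₀ = 10.2 − 8.128 = 2.072 mg/L.
t_c = (1/0.9130) ln[(1.21/0.297)(1 − 2.072×0.9130/(0.297×18.06))] = 1.095 × ln(2.638) = 1.062 d.
D_c = (0.297/1.21) × 18.06 × e^(−0.297×1.062) = 0.2455 × 18.06 × 0.7294 = 3.234 mg/L.
Minimum DO = 10.2 − 3.234 = 6.966 mg/L.

t_c ≈ 1.06 d; minimum DO ≈ 6.97 mg/L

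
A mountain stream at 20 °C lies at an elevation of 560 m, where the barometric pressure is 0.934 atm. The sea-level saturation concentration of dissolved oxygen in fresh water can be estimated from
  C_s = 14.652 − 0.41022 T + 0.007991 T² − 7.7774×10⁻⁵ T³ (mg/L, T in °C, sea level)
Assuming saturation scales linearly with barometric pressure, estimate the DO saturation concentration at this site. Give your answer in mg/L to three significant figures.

At sea level: C_s = 14.652 − 0.41022×20 + 0.007991×20² − 7.7774×10⁻⁵×20³ = 9.022 mg/L.
Pressure correction: C_s' = 9.022 × 0.934 = 8.426 mg/L.

C_s ≈ 8.43 mg/L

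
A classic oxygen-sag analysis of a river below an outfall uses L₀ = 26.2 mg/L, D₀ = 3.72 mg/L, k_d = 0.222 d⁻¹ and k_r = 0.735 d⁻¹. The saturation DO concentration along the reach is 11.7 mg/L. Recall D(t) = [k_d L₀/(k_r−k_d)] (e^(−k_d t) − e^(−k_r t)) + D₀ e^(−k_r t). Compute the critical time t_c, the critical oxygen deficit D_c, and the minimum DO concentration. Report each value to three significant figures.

With k_r/k_d = 3.311 and 1 − D₀(k_r−k_d)/(k_d L₀) = 0.6719,
t_c = ln(3.311 × 0.6719) / (0.735 − 0.222) = ln(2.225) / 0.5130 = 0.7995/0.5130 = 1.559 d.
L(t_c) = L₀ e^(−k_d t_c) = 26.2 × 0.7075 = 18.54 mg/L, and at the critical point k_r D_c = k_d L, so D_c = (0.222/0.735) × 18.54 = 5.599 mg/L.
Minimum DO = C_s − D_c = 11.7 − 5.599 = 6.101 mg/L.

t_c ≈ 1.56 d; D_c ≈ 5.60 mg/L; min DO ≈ 6.10 mg/L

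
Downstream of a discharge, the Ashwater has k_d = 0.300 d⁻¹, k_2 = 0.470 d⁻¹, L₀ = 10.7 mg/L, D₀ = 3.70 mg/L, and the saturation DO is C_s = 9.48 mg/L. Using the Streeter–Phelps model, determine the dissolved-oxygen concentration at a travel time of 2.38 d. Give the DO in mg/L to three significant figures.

k_d L₀/(k_2−k_d) = 0.300×10.7/(0.470−0.300) = 3.210/0.1700 = 18.88 mg/L.
e^(−k_d t) = e^(−0.300×2.380) = 0.4897; e^(−k_2 t) = e^(−0.470×2.380) = 0.3267.
D = 18.88 × (0.4897 − 0.3267) + 3.70 × 0.3267 = 3.077 + 1.209 = 4.286 mg/L.
DO = C_s − D = 9.48 − 4.286 = 5.194 mg/L.

DO ≈ 5.19 mg/L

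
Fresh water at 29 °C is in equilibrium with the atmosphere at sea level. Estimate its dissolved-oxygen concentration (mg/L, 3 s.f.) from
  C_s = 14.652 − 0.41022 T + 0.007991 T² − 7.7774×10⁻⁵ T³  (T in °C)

C_s ≈ 7.58 mg/L

C_s = 14.652 − 0.41022×29 + 0.007991×29² − 7.7774×10⁻⁵×29³ = 7.579 mg/L.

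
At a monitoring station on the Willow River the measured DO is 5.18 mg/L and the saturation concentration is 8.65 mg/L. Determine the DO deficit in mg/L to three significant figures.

D = C_s − C = 8.65 − 5.18 = 3.47 mg/L.

D ≈ 3.47 mg/L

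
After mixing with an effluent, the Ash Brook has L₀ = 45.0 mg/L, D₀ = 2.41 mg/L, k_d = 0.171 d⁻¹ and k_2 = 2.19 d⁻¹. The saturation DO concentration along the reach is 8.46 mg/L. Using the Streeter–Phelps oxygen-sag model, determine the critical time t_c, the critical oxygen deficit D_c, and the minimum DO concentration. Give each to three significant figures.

t_c ≈ 0.767 d; D_c ≈ 3.08 mg/L; min DO ≈ 5.38 mg/L

t_c = [1/(k_2−k_d)] ln[(k_2/k_d)(1 − D₀(k_2−k_d)/(k_d L₀))]
= [1/(2.19−0.171)] ln[(2.19/0.171)(1 − 2.41×2.019/(0.171×45.0))]
= (1/2.019) ln[12.81 × 0.3677] = 0.4953 × ln(4.709) = 0.4953 × 1.549 = 0.7674 d.
L(t_c) = L₀ e^(−k_d t_c) = 45.0 × 0.8770 = 39.47 mg/L, and at the critical point k_2 D_c = k_d L, so D_c = (0.171/2.19) × 39.47 = 3.082 mg/L.
Minimum DO = C_s − D_c = 8.46 − 3.082 = 5.378 mg/L.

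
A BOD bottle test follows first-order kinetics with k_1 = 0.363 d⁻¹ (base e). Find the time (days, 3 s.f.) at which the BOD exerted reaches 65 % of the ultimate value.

y/L₀ = 1 − e^(−k_1 t) = 0.65 ⇒ e^(−k_1 t) = 0.350
t = −ln(0.350) / 0.363 = 1.050 / 0.363 = 2.892 d.

t ≈ 2.89 d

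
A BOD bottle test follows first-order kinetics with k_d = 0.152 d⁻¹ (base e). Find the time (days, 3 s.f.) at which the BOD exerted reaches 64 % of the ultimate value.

t ≈ 6.72 d

y/L₀ = 1 − e^(−k_d t) = 0.64 ⇒ e^(−k_d t) = 0.360
t = −ln(0.360) / 0.152 = 1.022 / 0.152 = 6.721 d.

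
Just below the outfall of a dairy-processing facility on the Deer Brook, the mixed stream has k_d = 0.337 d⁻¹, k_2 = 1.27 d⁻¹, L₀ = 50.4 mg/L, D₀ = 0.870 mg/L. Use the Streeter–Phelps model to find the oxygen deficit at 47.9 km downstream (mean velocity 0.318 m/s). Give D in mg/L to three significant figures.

Travel time t = x/v = 47.9 km / (0.318 m/s) = 47900 m / 0.318 m/s = 150600 s = 1.743 d.
k_d L₀/(k_2−k_d) = 0.337×50.4/(1.27−0.337) = 16.98/0.9330 = 18.20 mg/L.
e^(−k_d t) = e^(−0.337×1.743) = 0.5557; e^(−k_2 t) = e^(−1.27×1.743) = 0.1093.
D = 18.20 × (0.5557 − 0.1093) + 0.870 × 0.1093 = 8.127 + 0.09505 = 8.222 mg/L.

D ≈ 8.22 mg/L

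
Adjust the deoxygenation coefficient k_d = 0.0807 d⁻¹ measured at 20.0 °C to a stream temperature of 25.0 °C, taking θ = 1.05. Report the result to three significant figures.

k_d ≈ 0.103 d⁻¹

k_d(T₂) = k_d(T₁) · θ^(T₂−T₁) = 0.0807 × 1.05^(25.0−20.0)
= 0.0807 × 1.05^5.00 = 0.0807 × 1.276 = 0.1030 d⁻¹.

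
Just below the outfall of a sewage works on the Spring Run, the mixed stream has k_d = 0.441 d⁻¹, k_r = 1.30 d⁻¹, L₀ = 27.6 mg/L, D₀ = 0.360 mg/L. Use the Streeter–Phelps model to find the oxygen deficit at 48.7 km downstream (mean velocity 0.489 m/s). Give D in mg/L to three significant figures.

D ≈ 5.44 mg/L

Travel time t = x/v = 48.7 km / (0.489 m/s) = 48700 m / 0.489 m/s = 99590 s = 1.153 d.
k_d L₀/(k_r−k_d) = 0.441×27.6/(1.30−0.441) = 12.17/0.8590 = 14.17 mg/L.
e^(−k_d t) = e^(−0.441×1.153) = 0.6015; e^(−k_r t) = e^(−1.30×1.153) = 0.2235.
D = 14.17 × (0.6015 − 0.2235) + 0.360 × 0.2235 = 5.356 + 0.08045 = 5.437 mg/L.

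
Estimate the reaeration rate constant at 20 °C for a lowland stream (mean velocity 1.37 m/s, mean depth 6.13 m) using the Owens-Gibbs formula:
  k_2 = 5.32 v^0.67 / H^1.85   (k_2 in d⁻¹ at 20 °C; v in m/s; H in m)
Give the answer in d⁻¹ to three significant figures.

k_2 = 5.32 × 1.37^0.67 / 6.13^1.85 = 5.32 × 1.235 / 28.63 = 0.2295 d⁻¹.

k_2 ≈ 0.229 d⁻¹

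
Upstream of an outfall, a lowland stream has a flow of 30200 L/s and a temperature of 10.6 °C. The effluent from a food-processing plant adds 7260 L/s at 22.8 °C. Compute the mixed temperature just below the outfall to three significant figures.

13.0 °C

Flow-weighted mixing: C = (Q_r C_r + Q_w C_w)/(Q_r + Q_w)
= (30200×10.6 + 7260×22.8)/(30200 + 7260) = 485600/37460 = 12.96 °C.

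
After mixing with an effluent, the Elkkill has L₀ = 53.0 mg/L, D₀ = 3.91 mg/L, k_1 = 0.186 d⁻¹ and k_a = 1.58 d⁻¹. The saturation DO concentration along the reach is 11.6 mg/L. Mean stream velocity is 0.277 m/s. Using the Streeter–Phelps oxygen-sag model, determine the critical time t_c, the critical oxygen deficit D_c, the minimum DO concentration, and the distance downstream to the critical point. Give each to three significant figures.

With k_a/k_1 = 8.495 and 1 − D₀(k_a−k_1)/(k_1 L₀) = 0.4471,
t_c = ln(8.495 × 0.4471) / (1.58 − 0.186) = ln(3.798) / 1.394 = 1.334/1.394 = 0.9573 d.
L(t_c) = L₀ e^(−k_1 t_c) = 53.0 × 0.8369 = 44.36 mg/L, and at the critical point k_a D_c = k_1 L, so D_c = (0.186/1.58) × 44.36 = 5.222 mg/L.
Minimum DO = C_s − D_c = 11.6 − 5.222 = 6.378 mg/L.
x_c = v t_c = 0.277 m/s × 0.9573 d × 86400 s/d = 22910 m ≈ 22.9 km.

t_c ≈ 0.957 d; D_c ≈ 5.22 mg/L; min DO ≈ 6.38 mg/L; x_c ≈ 22.9 km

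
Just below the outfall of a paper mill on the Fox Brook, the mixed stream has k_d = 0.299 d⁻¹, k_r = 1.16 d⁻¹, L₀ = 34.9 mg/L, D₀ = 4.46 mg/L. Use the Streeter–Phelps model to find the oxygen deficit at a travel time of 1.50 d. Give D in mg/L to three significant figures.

k_d L₀/(k_r−k_d) = 0.299×34.9/(1.16−0.299) = 10.44/0.8610 = 12.12 mg/L.
e^(−k_d t) = e^(−0.299×1.500) = 0.6386; e^(−k_r t) = e^(−1.16×1.500) = 0.1755.
D = 12.12 × (0.6386 − 0.1755) + 4.46 × 0.1755 = 5.612 + 0.7828 = 6.395 mg/L.

D ≈ 6.40 mg/L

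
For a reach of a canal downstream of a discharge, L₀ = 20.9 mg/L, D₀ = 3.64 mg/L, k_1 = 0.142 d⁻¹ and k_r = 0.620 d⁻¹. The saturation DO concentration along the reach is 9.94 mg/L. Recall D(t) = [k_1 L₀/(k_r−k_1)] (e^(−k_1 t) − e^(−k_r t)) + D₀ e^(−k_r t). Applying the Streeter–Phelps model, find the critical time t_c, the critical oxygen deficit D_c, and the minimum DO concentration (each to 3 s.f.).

t_c ≈ 1.24 d; D_c ≈ 4.02 mg/L; min DO ≈ 5.92 mg/L

At the critical point dD/dt = 0, so k_1 L₀ e^(−k_1 t) = k_r D. Substituting D(t) from the Streeter–Phelps equation and solving for t gives
t_c = ln[(k_r/k_1)(1 − D₀(k_r−k_1)/(k_1 L₀))] / (k_r−k_1).
Here k_r−k_1 = 0.4780 d⁻¹ and 1 − D₀(k_r−k_1)/(k_1 L₀) = 1 − 3.64×0.4780/(0.142×20.9) = 0.4137, so
t_c = ln(4.366 × 0.4137) / 0.4780 = 0.5914 / 0.4780 = 1.237 d.
D_c = (k_1/k_r) L₀ e^(−k_1 t_c) = (0.142/0.620) × 20.9 × e^(−0.142×1.237) = 0.2290 × 20.9 × 0.8389 = 4.016 mg/L.
Minimum DO = C_s − D_c = 9.94 − 4.016 = 5.924 mg/L.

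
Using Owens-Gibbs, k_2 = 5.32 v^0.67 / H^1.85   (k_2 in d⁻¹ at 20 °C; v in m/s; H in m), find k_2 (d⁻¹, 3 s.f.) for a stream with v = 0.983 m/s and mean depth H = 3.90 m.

k_2 ≈ 0.424 d⁻¹

k_2 = 5.32 × 0.983^0.67 / 3.90^1.85 = 5.32 × 0.9886 / 12.40 = 0.4241 d⁻¹.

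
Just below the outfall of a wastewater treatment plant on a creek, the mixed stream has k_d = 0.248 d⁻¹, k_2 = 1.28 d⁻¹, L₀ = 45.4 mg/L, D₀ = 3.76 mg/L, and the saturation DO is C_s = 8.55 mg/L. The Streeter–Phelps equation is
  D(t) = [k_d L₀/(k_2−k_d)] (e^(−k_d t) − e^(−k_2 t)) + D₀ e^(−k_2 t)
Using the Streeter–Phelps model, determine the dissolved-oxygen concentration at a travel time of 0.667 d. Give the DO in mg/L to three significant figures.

k_d L₀/(k_2−k_d) = 0.248×45.4/(1.28−0.248) = 11.26/1.032 = 10.91 mg/L.
e^(−k_d t) = e^(−0.248×0.6670) = 0.8475; e^(−k_2 t) = e^(−1.28×0.6670) = 0.4258.
D = 10.91 × (0.8475 − 0.4258) + 3.76 × 0.4258 = 4.601 + 1.601 = 6.202 mg/L.
DO = C_s − D = 8.55 − 6.202 = 2.348 mg/L.

DO ≈ 2.35 mg/L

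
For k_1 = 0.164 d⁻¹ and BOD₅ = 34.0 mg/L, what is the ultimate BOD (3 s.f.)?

BOD₅ = L₀(1 − e^(−5k_1)) ⇒ L₀ = BOD₅ / (1 − e^(−5×0.164))
= 34.0 / (1 − 0.4404) = 34.0 / 0.5596 = 60.76 mg/L.

L₀ ≈ 60.8 mg/L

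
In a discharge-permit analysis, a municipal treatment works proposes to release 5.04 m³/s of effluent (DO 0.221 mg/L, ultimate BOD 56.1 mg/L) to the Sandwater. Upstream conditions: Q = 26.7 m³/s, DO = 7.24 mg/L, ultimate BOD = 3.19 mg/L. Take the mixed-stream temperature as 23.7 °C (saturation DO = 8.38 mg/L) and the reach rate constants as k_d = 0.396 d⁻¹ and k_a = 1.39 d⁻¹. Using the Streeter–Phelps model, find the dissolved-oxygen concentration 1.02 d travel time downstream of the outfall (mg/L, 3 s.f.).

Mixed DO = (26.7×7.24 + 5.04×0.221)/(26.7+5.04) = 194.4/31.74 = 6.125 mg/L.
Mixed L₀ = (26.7×3.19 + 5.04×56.1)/(31.74) = 367.9/31.74 = 11.59 mg/L.
Initial deficit D₀ = C_s − DO₀ = 8.38 − 6.125 = 2.255 mg/L.
D(1.02) = [0.396×11.59/(1.39−0.396)](e^(−0.396×1.02) − e^(−1.39×1.02)) + 2.255 e^(−1.39×1.02)
= 4.618 × (0.6677 − 0.2422) + 2.255 × 0.2422 = 2.511 mg/L.
DO = 8.38 − 2.511 = 5.869 mg/L.

DO ≈ 5.87 mg/L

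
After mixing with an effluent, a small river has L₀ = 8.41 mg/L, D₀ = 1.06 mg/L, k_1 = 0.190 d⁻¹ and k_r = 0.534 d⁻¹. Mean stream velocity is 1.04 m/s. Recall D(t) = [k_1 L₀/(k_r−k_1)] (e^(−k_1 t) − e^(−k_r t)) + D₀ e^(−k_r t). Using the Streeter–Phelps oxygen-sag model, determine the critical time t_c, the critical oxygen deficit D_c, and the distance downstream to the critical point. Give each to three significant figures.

At the critical point dD/dt = 0, so k_1 L₀ e^(−k_1 t) = k_r D. Substituting D(t) from the Streeter–Phelps equation and solving for t gives
t_c = ln[(k_r/k_1)(1 − D₀(k_r−k_1)/(k_1 L₀))] / (k_r−k_1).
Here k_r−k_1 = 0.3440 d⁻¹ and 1 − D₀(k_r−k_1)/(k_1 L₀) = 1 − 1.06×0.3440/(0.190×8.41) = 0.7718, so
t_c = ln(2.811 × 0.7718) / 0.3440 = 0.7743 / 0.3440 = 2.251 d.
L(t_c) = L₀ e^(−k_1 t_c) = 8.41 × 0.6520 = 5.483 mg/L, and at the critical point k_r D_c = k_1 L, so D_c = (0.190/0.534) × 5.483 = 1.951 mg/L.
x_c = v t_c = 1.04 m/s × 2.251 d × 86400 s/d = 202300 m ≈ 202 km.

t_c ≈ 2.25 d; D_c ≈ 1.95 mg/L; x_c ≈ 202 km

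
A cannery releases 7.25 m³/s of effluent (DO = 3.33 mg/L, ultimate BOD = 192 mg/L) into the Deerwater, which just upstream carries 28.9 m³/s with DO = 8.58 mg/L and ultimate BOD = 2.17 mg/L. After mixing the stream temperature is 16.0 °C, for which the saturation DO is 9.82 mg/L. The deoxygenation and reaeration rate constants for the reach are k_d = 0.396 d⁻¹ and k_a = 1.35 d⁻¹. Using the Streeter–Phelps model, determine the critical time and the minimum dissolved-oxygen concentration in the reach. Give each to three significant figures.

Mixed DO = (28.9×8.58 + 7.25×3.33)/(28.9+7.25) = 272.1/36.15 = 7.527 mg/L.
Mixed L₀ = (28.9×2.17 + 7.25×192)/(36.15) = 1455/36.15 = 40.24 mg/L.
Initial deficit D₀ = C_s − DO₀ = 9.82 − 7.527 = 2.293 mg/L.
t_c = (1/0.9540) ln[(1.35/0.396)(1 − 2.293×0.9540/(0.396×40.24))] = 1.048 × ln(2.941) = 1.131 d.
D_c = (0.396/1.35) × 40.24 × e^(−0.396×1.131) = 0.2933 × 40.24 × 0.6390 = 7.543 mg/L.
Minimum DO = 9.82 − 7.543 = 2.277 mg/L.

t_c ≈ 1.13 d; minimum DO ≈ 2.28 mg/L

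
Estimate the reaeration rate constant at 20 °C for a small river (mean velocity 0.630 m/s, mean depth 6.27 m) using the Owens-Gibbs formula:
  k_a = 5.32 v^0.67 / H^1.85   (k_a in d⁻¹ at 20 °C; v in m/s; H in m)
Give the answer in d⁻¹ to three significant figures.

k_a = 5.32 × 0.630^0.67 / 6.27^1.85 = 5.32 × 0.7338 / 29.85 = 0.1308 d⁻¹.

k_a ≈ 0.131 d⁻¹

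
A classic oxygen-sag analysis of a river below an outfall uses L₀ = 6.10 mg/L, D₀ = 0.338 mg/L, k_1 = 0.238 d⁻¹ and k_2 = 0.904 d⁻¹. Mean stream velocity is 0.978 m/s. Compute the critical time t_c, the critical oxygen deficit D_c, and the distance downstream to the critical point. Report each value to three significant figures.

At the critical point dD/dt = 0, so k_1 L₀ e^(−k_1 t) = k_2 D. Substituting D(t) from the Streeter–Phelps equation and solving for t gives
t_c = ln[(k_2/k_1)(1 − D₀(k_2−k_1)/(k_1 L₀))] / (k_2−k_1).
Here k_2−k_1 = 0.6660 d⁻¹ and 1 − D₀(k_2−k_1)/(k_1 L₀) = 1 − 0.338×0.6660/(0.238×6.10) = 0.8449, so
t_c = ln(3.798 × 0.8449) / 0.6660 = 1.166 / 0.6660 = 1.751 d.
L(t_c) = L₀ e^(−k_1 t_c) = 6.10 × 0.6592 = 4.021 mg/L, and at the critical point k_2 D_c = k_1 L, so D_c = (0.238/0.904) × 4.021 = 1.059 mg/L.
x_c = v t_c = 0.978 m/s × 1.751 d × 86400 s/d = 147900 m ≈ 148 km.

t_c ≈ 1.75 d; D_c ≈ 1.06 mg/L; x_c ≈ 148 km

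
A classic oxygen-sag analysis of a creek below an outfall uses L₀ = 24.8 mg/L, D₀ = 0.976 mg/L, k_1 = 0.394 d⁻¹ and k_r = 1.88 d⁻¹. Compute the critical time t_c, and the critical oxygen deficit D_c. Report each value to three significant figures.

t_c ≈ 0.943 d; D_c ≈ 3.58 mg/L

At the critical point dD/dt = 0, so k_1 L₀ e^(−k_1 t) = k_r D. Substituting D(t) from the Streeter–Phelps equation and solving for t gives
t_c = ln[(k_r/k_1)(1 − D₀(k_r−k_1)/(k_1 L₀))] / (k_r−k_1).
Here k_r−k_1 = 1.486 d⁻¹ and 1 − D₀(k_r−k_1)/(k_1 L₀) = 1 − 0.976×1.486/(0.394×24.8) = 0.8516, so
t_c = ln(4.772 × 0.8516) / 1.486 = 1.402 / 1.486 = 0.9435 d.
L(t_c) = L₀ e^(−k_1 t_c) = 24.8 × 0.6895 = 17.10 mg/L, and at the critical point k_r D_c = k_1 L, so D_c = (0.394/1.88) × 17.10 = 3.584 mg/L.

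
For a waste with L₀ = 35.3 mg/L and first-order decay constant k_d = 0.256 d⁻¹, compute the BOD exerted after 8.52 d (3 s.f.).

y_t = L₀(1 − e^(−k_d t)) = 35.3 × (1 − e^(−0.256×8.52))
= 35.3 × (1 − 0.1129) = 35.3 × 0.8871 = 31.31 mg/L.

y ≈ 31.3 mg/L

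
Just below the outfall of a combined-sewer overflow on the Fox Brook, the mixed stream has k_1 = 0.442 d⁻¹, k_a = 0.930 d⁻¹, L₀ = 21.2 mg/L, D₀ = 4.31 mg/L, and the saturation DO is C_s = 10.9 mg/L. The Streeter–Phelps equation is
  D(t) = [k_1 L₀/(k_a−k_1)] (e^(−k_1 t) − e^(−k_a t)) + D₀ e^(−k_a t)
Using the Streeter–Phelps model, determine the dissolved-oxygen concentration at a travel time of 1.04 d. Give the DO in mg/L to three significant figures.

DO ≈ 4.44 mg/L

k_1 L₀/(k_a−k_1) = 0.442×21.2/(0.930−0.442) = 9.370/0.4880 = 19.20 mg/L.
e^(−k_1 t) = e^(−0.442×1.040) = 0.6315; e^(−k_a t) = e^(−0.930×1.040) = 0.3801.
D = 19.20 × (0.6315 − 0.3801) + 4.31 × 0.3801 = 4.826 + 1.638 = 6.465 mg/L.
DO = C_s − D = 10.9 − 6.465 = 4.435 mg/L.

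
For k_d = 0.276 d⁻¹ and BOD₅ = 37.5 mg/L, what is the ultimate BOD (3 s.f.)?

L₀ ≈ 50.1 mg/L

BOD₅ = L₀(1 − e^(−5k_d)) ⇒ L₀ = BOD₅ / (1 − e^(−5×0.276))
= 37.5 / (1 − 0.2516) = 37.5 / 0.7484 = 50.11 mg/L.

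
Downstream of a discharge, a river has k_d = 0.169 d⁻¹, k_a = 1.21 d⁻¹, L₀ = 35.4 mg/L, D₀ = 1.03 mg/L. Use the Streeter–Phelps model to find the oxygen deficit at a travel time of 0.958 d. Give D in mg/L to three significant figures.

k_d L₀/(k_a−k_d) = 0.169×35.4/(1.21−0.169) = 5.983/1.041 = 5.747 mg/L.
e^(−k_d t) = e^(−0.169×0.9580) = 0.8505; e^(−k_a t) = e^(−1.21×0.9580) = 0.3137.
D = 5.747 × (0.8505 − 0.3137) + 1.03 × 0.3137 = 3.085 + 0.3232 = 3.408 mg/L.

D ≈ 3.41 mg/L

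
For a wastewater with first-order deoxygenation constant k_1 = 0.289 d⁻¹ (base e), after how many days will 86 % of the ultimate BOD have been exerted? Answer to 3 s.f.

y/L₀ = 1 − e^(−k_1 t) = 0.86 ⇒ e^(−k_1 t) = 0.140
t = −ln(0.140) / 0.289 = 1.966 / 0.289 = 6.803 d.

t ≈ 6.80 d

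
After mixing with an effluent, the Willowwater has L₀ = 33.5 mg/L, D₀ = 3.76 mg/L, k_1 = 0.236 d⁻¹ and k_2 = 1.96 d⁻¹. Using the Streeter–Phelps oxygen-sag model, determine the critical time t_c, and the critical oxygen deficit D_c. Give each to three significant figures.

t_c = [1/(k_2−k_1)] ln[(k_2/k_1)(1 − D₀(k_2−k_1)/(k_1 L₀))]
= [1/(1.96−0.236)] ln[(1.96/0.236)(1 − 3.76×1.724/(0.236×33.5))]
= (1/1.724) ln[8.305 × 0.1801] = 0.5800 × ln(1.496) = 0.5800 × 0.4025 = 0.2335 d.
D_c = (k_1/k_2) L₀ e^(−k_1 t_c) = (0.236/1.96) × 33.5 × e^(−0.236×0.2335) = 0.1204 × 33.5 × 0.9464 = 3.817 mg/L.

t_c ≈ 0.233 d; D_c ≈ 3.82 mg/L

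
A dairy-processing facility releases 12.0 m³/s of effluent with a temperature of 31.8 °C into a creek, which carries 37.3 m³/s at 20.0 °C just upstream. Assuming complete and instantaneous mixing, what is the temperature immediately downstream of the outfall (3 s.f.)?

Flow-weighted mixing: C = (Q_r C_r + Q_w C_w)/(Q_r + Q_w)
= (37.3×20.0 + 12.0×31.8)/(37.3 + 12.0) = 1128/49.30 = 22.87 °C.

22.9 °C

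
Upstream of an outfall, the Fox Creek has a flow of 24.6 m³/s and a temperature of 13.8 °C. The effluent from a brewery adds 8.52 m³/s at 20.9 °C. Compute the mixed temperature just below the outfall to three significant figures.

15.6 °C

Flow-weighted mixing: C = (Q_r C_r + Q_w C_w)/(Q_r + Q_w)
= (24.6×13.8 + 8.52×20.9)/(24.6 + 8.52) = 517.5/33.12 = 15.63 °C.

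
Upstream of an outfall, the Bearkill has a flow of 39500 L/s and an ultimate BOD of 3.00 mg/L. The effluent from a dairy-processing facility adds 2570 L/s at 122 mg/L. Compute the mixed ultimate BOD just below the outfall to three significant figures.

Flow-weighted mixing: C = (Q_r C_r + Q_w C_w)/(Q_r + Q_w)
= (39500×3.00 + 2570×122)/(39500 + 2570) = 432000/42070 = 10.27 mg/L.

10.3 mg/L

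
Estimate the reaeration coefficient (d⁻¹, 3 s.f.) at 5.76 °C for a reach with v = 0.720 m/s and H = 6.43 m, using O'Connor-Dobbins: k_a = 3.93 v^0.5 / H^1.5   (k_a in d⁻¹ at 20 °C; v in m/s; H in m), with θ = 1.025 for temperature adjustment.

k_a(20) = 3.93 × 0.720^0.5 / 6.43^1.5 = 3.93 × 0.8485 / 16.30 = 0.2045 d⁻¹.
k_a(5.76) = 0.2045 × 1.025^(5.76−20) = 0.2045 × 0.7035 = 0.1439 d⁻¹.

k_a ≈ 0.144 d⁻¹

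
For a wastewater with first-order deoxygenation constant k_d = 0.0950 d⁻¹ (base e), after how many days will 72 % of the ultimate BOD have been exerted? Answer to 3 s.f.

y/L₀ = 1 − e^(−k_d t) = 0.72 ⇒ e^(−k_d t) = 0.280
t = −ln(0.280) / 0.0950 = 1.273 / 0.0950 = 13.40 d.

t ≈ 13.4 d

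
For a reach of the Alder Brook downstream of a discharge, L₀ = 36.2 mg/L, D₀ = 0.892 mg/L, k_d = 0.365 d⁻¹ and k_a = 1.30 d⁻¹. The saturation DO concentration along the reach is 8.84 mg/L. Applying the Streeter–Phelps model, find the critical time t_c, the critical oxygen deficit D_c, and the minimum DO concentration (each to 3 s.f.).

t_c ≈ 1.29 d; D_c ≈ 6.35 mg/L; min DO ≈ 2.49 mg/L

At the critical point dD/dt = 0, so k_d L₀ e^(−k_d t) = k_a D. Substituting D(t) from the Streeter–Phelps equation and solving for t gives
t_c = ln[(k_a/k_d)(1 − D₀(k_a−k_d)/(k_d L₀))] / (k_a−k_d).
Here k_a−k_d = 0.9350 d⁻¹ and 1 − D₀(k_a−k_d)/(k_d L₀) = 1 − 0.892×0.9350/(0.365×36.2) = 0.9369, so
t_c = ln(3.562 × 0.9369) / 0.9350 = 1.205 / 0.9350 = 1.289 d.
L(t_c) = L₀ e^(−k_d t_c) = 36.2 × 0.6247 = 22.62 mg/L, and at the critical point k_a D_c = k_d L, so D_c = (0.365/1.30) × 22.62 = 6.350 mg/L.
Minimum DO = C_s − D_c = 8.84 − 6.350 = 2.490 mg/L.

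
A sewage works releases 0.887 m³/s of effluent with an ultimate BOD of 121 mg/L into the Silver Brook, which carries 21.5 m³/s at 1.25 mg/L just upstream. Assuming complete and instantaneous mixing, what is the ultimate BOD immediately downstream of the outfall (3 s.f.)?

5.99 mg/L

Flow-weighted mixing: C = (Q_r C_r + Q_w C_w)/(Q_r + Q_w)
= (21.5×1.25 + 0.887×121)/(21.5 + 0.887) = 134.2/22.39 = 5.995 mg/L.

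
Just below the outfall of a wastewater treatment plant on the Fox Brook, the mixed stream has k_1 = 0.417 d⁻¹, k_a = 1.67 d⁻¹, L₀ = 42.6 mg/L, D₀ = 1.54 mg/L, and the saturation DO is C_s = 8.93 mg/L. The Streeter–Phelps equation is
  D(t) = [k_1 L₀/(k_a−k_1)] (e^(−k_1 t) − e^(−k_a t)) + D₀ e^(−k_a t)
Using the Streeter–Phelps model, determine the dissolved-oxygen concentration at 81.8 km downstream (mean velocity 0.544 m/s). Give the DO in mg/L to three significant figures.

Travel time t = x/v = 81.8 km / (0.544 m/s) = 81800 m / 0.544 m/s = 150400 s = 1.740 d.
k_1 L₀/(k_a−k_1) = 0.417×42.6/(1.67−0.417) = 17.76/1.253 = 14.18 mg/L.
e^(−k_1 t) = e^(−0.417×1.740) = 0.4840; e^(−k_a t) = e^(−1.67×1.740) = 0.05467.
D = 14.18 × (0.4840 − 0.05467) + 1.54 × 0.05467 = 6.086 + 0.08419 = 6.170 mg/L.
DO = C_s − D = 8.93 − 6.170 = 2.760 mg/L.

DO ≈ 2.76 mg/L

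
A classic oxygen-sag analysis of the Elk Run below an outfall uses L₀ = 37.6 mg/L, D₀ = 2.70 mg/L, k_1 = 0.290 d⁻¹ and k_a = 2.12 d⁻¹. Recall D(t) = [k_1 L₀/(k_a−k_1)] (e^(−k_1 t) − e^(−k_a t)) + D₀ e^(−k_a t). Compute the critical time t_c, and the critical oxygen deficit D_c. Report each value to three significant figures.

t_c ≈ 0.757 d; D_c ≈ 4.13 mg/L

At the critical point dD/dt = 0, so k_1 L₀ e^(−k_1 t) = k_a D. Substituting D(t) from the Streeter–Phelps equation and solving for t gives
t_c = ln[(k_a/k_1)(1 − D₀(k_a−k_1)/(k_1 L₀))] / (k_a−k_1).
Here k_a−k_1 = 1.830 d⁻¹ and 1 − D₀(k_a−k_1)/(k_1 L₀) = 1 − 2.70×1.830/(0.290×37.6) = 0.5469, so
t_c = ln(7.310 × 0.5469) / 1.830 = 1.386 / 1.830 = 0.7572 d.
D_c = (k_1/k_a) L₀ e^(−k_1 t_c) = (0.290/2.12) × 37.6 × e^(−0.290×0.7572) = 0.1368 × 37.6 × 0.8028 = 4.129 mg/L.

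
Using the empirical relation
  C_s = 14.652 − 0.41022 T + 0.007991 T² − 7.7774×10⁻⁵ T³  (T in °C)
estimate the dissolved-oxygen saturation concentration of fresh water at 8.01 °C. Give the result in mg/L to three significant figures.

C_s ≈ 11.8 mg/L

C_s = 14.652 − 0.41022×8.01 + 0.007991×8.01² − 7.7774×10⁻⁵×8.01³ = 11.84 mg/L.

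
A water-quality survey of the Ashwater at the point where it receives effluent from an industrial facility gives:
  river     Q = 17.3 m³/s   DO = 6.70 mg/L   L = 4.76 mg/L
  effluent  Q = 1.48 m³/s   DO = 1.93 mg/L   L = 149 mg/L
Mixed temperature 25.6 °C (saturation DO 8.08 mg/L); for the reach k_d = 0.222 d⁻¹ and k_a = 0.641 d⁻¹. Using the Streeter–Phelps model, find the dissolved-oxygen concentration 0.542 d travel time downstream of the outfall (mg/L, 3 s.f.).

DO ≈ 5.30 mg/L

Mixed DO = (17.3×6.70 + 1.48×1.93)/(17.3+1.48) = 118.8/18.78 = 6.324 mg/L.
Mixed L₀ = (17.3×4.76 + 1.48×149)/(18.78) = 302.9/18.78 = 16.13 mg/L.
Initial deficit D₀ = C_s − DO₀ = 8.08 − 6.324 = 1.756 mg/L.
D(0.542) = [0.222×16.13/(0.641−0.222)](e^(−0.222×0.542) − e^(−0.641×0.542)) + 1.756 e^(−0.641×0.542)
= 8.545 × (0.8866 − 0.7065) + 1.756 × 0.7065 = 2.780 mg/L.
DO = 8.08 − 2.780 = 5.300 mg/L.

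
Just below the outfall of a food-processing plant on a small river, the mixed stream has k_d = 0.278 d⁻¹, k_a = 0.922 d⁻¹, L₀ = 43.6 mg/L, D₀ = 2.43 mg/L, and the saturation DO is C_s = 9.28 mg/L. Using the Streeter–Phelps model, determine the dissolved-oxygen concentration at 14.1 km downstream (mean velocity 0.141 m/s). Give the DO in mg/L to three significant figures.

DO ≈ 1.28 mg/L

Travel time t = x/v = 14.1 km / (0.141 m/s) = 14100 m / 0.141 m/s = 100000 s = 1.157 d.
k_d L₀/(k_a−k_d) = 0.278×43.6/(0.922−0.278) = 12.12/0.6440 = 18.82 mg/L.
e^(−k_d t) = e^(−0.278×1.157) = 0.7249; e^(−k_a t) = e^(−0.922×1.157) = 0.3440.
D = 18.82 × (0.7249 − 0.3440) + 2.43 × 0.3440 = 7.169 + 0.8359 = 8.004 mg/L.
DO = C_s − D = 9.28 − 8.004 = 1.276 mg/L.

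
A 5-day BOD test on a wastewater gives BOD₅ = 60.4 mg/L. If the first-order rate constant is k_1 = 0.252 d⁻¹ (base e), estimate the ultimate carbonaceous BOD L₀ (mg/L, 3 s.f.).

BOD₅ = L₀(1 − e^(−5k_1)) ⇒ L₀ = BOD₅ / (1 − e^(−5×0.252))
= 60.4 / (1 − 0.2837) = 60.4 / 0.7163 = 84.32 mg/L.

L₀ ≈ 84.3 mg/L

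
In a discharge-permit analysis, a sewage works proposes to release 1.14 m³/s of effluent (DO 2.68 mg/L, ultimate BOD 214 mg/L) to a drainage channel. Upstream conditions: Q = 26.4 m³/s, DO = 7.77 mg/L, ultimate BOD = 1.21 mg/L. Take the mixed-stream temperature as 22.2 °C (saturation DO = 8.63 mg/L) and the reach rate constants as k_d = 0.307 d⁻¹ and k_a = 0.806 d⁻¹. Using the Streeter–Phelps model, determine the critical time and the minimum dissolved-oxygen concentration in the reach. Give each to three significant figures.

Mixed DO = (26.4×7.77 + 1.14×2.68)/(26.4+1.14) = 208.2/27.54 = 7.559 mg/L.
Mixed L₀ = (26.4×1.21 + 1.14×214)/(27.54) = 275.9/27.54 = 10.02 mg/L.
Initial deficit D₀ = C_s − DO₀ = 8.63 − 7.559 = 1.071 mg/L.
t_c = (1/0.4990) ln[(0.806/0.307)(1 − 1.071×0.4990/(0.307×10.02))] = 2.004 × ln(2.169) = 1.552 d.
D_c = (0.307/0.806) × 10.02 × e^(−0.307×1.552) = 0.3809 × 10.02 × 0.6210 = 2.370 mg/L.
Minimum DO = 8.63 − 2.370 = 6.260 mg/L.

t_c ≈ 1.55 d; minimum DO ≈ 6.26 mg/L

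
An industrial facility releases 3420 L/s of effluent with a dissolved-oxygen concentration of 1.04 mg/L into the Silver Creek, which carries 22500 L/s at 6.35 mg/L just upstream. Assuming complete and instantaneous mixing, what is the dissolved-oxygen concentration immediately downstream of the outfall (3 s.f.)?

Flow-weighted mixing: C = (Q_r C_r + Q_w C_w)/(Q_r + Q_w)
= (22500×6.35 + 3420×1.04)/(22500 + 3420) = 146400/25920 = 5.649 mg/L.

5.65 mg/L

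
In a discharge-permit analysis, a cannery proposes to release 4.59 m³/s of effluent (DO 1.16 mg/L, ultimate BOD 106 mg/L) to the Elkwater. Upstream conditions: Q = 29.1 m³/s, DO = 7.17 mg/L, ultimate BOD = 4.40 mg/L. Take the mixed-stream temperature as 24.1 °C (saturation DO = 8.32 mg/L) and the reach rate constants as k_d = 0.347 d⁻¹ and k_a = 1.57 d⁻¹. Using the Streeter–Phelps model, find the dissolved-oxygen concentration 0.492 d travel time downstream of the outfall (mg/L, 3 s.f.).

Mixed DO = (29.1×7.17 + 4.59×1.16)/(29.1+4.59) = 214.0/33.69 = 6.351 mg/L.
Mixed L₀ = (29.1×4.40 + 4.59×106)/(33.69) = 614.6/33.69 = 18.24 mg/L.
Initial deficit D₀ = C_s − DO₀ = 8.32 − 6.351 = 1.969 mg/L.
D(0.492) = [0.347×18.24/(1.57−0.347)](e^(−0.347×0.492) − e^(−1.57×0.492)) + 1.969 e^(−1.57×0.492)
= 5.176 × (0.8431 − 0.4619) + 1.969 × 0.4619 = 2.882 mg/L.
DO = 8.32 − 2.882 = 5.438 mg/L.

DO ≈ 5.44 mg/L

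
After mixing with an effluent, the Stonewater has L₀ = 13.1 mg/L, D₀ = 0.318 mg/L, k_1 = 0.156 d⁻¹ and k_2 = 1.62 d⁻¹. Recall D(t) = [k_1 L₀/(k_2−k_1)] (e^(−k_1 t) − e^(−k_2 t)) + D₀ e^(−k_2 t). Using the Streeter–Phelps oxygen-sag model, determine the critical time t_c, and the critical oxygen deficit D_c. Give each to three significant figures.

t_c = [1/(k_2−k_1)] ln[(k_2/k_1)(1 − D₀(k_2−k_1)/(k_1 L₀))]
= [1/(1.62−0.156)] ln[(1.62/0.156)(1 − 0.318×1.464/(0.156×13.1))]
= (1/1.464) ln[10.38 × 0.7722] = 0.6831 × ln(8.019) = 0.6831 × 2.082 = 1.422 d.
L(t_c) = L₀ e^(−k_1 t_c) = 13.1 × 0.8011 = 10.49 mg/L, and at the critical point k_2 D_c = k_1 L, so D_c = (0.156/1.62) × 10.49 = 1.011 mg/L.

t_c ≈ 1.42 d; D_c ≈ 1.01 mg/L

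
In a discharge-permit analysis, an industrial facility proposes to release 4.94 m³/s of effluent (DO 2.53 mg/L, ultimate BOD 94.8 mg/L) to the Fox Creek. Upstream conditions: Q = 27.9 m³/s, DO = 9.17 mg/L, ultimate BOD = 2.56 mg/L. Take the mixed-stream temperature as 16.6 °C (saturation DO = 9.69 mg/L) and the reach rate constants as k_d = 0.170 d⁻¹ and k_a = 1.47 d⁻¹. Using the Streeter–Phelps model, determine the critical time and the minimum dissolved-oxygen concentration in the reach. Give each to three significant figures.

Mixed DO = (27.9×9.17 + 4.94×2.53)/(27.9+4.94) = 268.3/32.84 = 8.171 mg/L.
Mixed L₀ = (27.9×2.56 + 4.94×94.8)/(32.84) = 539.7/32.84 = 16.44 mg/L.
Initial deficit D₀ = C_s − DO₀ = 9.69 − 8.171 = 1.519 mg/L.
t_c = (1/1.300) ln[(1.47/0.170)(1 − 1.519×1.300/(0.170×16.44))] = 0.7692 × ln(2.536) = 0.7159 d.
D_c = (0.170/1.47) × 16.44 × e^(−0.170×0.7159) = 0.1156 × 16.44 × 0.8854 = 1.683 mg/L.
Minimum DO = 9.69 − 1.683 = 8.007 mg/L.

t_c ≈ 0.716 d; minimum DO ≈ 8.01 mg/L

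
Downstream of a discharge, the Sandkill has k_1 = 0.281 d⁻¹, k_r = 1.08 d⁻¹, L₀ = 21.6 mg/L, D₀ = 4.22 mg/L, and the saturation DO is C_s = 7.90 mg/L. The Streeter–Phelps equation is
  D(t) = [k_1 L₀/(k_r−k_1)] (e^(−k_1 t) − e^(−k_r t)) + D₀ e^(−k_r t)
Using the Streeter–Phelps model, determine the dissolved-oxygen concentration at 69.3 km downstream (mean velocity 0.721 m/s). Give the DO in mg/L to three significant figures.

DO ≈ 3.36 mg/L

Travel time t = x/v = 69.3 km / (0.721 m/s) = 69300 m / 0.721 m/s = 96120 s = 1.112 d.
k_1 L₀/(k_r−k_1) = 0.281×21.6/(1.08−0.281) = 6.070/0.7990 = 7.596 mg/L.
e^(−k_1 t) = e^(−0.281×1.112) = 0.7315; e^(−k_r t) = e^(−1.08×1.112) = 0.3008.
D = 7.596 × (0.7315 − 0.3008) + 4.22 × 0.3008 = 3.272 + 1.269 = 4.542 mg/L.
DO = C_s − D = 7.90 − 4.542 = 3.358 mg/L.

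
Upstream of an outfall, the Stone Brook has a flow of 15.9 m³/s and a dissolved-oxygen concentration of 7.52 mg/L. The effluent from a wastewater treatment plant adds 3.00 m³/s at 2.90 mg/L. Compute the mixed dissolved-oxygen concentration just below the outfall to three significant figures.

6.79 mg/L

Flow-weighted mixing: C = (Q_r C_r + Q_w C_w)/(Q_r + Q_w)
= (15.9×7.52 + 3.00×2.90)/(15.9 + 3.00) = 128.3/18.90 = 6.787 mg/L.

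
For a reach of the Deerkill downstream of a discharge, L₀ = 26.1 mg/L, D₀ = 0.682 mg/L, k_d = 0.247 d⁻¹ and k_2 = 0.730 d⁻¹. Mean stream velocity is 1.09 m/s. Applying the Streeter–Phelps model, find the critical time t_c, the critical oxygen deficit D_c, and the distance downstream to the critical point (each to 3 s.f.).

t_c ≈ 2.14 d; D_c ≈ 5.21 mg/L; x_c ≈ 201 km

t_c = [1/(k_2−k_d)] ln[(k_2/k_d)(1 − D₀(k_2−k_d)/(k_d L₀))]
= [1/(0.730−0.247)] ln[(0.730/0.247)(1 − 0.682×0.4830/(0.247×26.1))]
= (1/0.4830) ln[2.955 × 0.9489] = 2.070 × ln(2.804) = 2.070 × 1.031 = 2.135 d.
L(t_c) = L₀ e^(−k_d t_c) = 26.1 × 0.5902 = 15.40 mg/L, and at the critical point k_2 D_c = k_d L, so D_c = (0.247/0.730) × 15.40 = 5.212 mg/L.
x_c = v t_c = 1.09 m/s × 2.135 d × 86400 s/d = 201100 m ≈ 201 km.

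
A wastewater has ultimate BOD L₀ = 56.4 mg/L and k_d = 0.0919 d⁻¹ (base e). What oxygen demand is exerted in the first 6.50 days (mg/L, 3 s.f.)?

y ≈ 25.4 mg/L

y_t = L₀(1 − e^(−k_d t)) = 56.4 × (1 − e^(−0.0919×6.50))
= 56.4 × (1 − 0.5503) = 56.4 × 0.4497 = 25.36 mg/L.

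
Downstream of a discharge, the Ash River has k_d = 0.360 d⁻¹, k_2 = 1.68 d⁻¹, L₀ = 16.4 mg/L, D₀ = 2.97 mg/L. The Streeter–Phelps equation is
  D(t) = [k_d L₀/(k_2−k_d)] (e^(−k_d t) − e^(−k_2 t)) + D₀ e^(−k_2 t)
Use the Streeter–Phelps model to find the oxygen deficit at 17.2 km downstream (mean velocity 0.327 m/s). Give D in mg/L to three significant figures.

Travel time t = x/v = 17.2 km / (0.327 m/s) = 17200 m / 0.327 m/s = 52600 s = 0.6088 d.
k_d L₀/(k_2−k_d) = 0.360×16.4/(1.68−0.360) = 5.904/1.320 = 4.473 mg/L.
e^(−k_d t) = e^(−0.360×0.6088) = 0.8032; e^(−k_2 t) = e^(−1.68×0.6088) = 0.3596.
D = 4.473 × (0.8032 − 0.3596) + 2.97 × 0.3596 = 1.984 + 1.068 = 3.052 mg/L.

D ≈ 3.05 mg/L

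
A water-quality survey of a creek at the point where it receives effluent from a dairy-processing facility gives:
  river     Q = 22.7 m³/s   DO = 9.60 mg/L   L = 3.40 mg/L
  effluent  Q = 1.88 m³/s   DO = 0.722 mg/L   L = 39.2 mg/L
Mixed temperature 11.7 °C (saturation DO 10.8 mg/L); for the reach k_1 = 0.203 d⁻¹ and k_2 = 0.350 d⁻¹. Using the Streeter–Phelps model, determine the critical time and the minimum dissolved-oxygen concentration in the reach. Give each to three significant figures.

t_c ≈ 2.00 d; minimum DO ≈ 8.43 mg/L

Mixed DO = (22.7×9.60 + 1.88×0.722)/(22.7+1.88) = 219.3/24.58 = 8.921 mg/L.
Mixed L₀ = (22.7×3.40 + 1.88×39.2)/(24.58) = 150.9/24.58 = 6.138 mg/L.
Initial deficit D₀ = C_s − DO₀ = 10.8 − 8.921 = 1.879 mg/L.
t_c = (1/0.1470) ln[(0.350/0.203)(1 − 1.879×0.1470/(0.203×6.138))] = 6.803 × ln(1.342) = 2.001 d.
D_c = (0.203/0.350) × 6.138 × e^(−0.203×2.001) = 0.5800 × 6.138 × 0.6662 = 2.372 mg/L.
Minimum DO = 10.8 − 2.372 = 8.428 mg/L.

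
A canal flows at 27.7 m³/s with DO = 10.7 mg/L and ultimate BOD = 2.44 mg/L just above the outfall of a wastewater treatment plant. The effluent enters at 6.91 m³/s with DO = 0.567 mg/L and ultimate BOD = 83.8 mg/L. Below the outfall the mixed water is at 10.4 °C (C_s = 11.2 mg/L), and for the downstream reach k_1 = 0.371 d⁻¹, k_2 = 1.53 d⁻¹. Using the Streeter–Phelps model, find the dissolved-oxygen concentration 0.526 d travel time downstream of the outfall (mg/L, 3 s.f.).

Mixed DO = (27.7×10.7 + 6.91×0.567)/(27.7+6.91) = 300.3/34.61 = 8.677 mg/L.
Mixed L₀ = (27.7×2.44 + 6.91×83.8)/(34.61) = 646.6/34.61 = 18.68 mg/L.
Initial deficit D₀ = C_s − DO₀ = 11.2 − 8.677 = 2.523 mg/L.
D(0.526) = [0.371×18.68/(1.53−0.371)](e^(−0.371×0.526) − e^(−1.53×0.526)) + 2.523 e^(−1.53×0.526)
= 5.981 × (0.8227 − 0.4472) + 2.523 × 0.4472 = 3.374 mg/L.
DO = 11.2 − 3.374 = 7.826 mg/L.

DO ≈ 7.83 mg/L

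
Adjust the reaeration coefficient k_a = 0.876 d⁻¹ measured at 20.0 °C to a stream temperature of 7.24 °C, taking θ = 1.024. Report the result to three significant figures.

k_a(T₂) = k_a(T₁) · θ^(T₂−T₁) = 0.876 × 1.024^(7.24−20.0)
= 0.876 × 1.024^-12.8 = 0.876 × 0.7389 = 0.6473 d⁻¹.

k_a ≈ 0.647 d⁻¹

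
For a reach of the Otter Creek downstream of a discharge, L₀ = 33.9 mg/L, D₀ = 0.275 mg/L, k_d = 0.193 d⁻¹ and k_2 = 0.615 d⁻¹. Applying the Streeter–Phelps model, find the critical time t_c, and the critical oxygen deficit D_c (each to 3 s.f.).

t_c = [1/(k_2−k_d)] ln[(k_2/k_d)(1 − D₀(k_2−k_d)/(k_d L₀))]
= [1/(0.615−0.193)] ln[(0.615/0.193)(1 − 0.275×0.4220/(0.193×33.9))]
= (1/0.4220) ln[3.187 × 0.9823] = 2.370 × ln(3.130) = 2.370 × 1.141 = 2.704 d.
D_c = (k_d/k_2) L₀ e^(−k_d t_c) = (0.193/0.615) × 33.9 × e^(−0.193×2.704) = 0.3138 × 33.9 × 0.5934 = 6.313 mg/L.

t_c ≈ 2.70 d; D_c ≈ 6.31 mg/L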